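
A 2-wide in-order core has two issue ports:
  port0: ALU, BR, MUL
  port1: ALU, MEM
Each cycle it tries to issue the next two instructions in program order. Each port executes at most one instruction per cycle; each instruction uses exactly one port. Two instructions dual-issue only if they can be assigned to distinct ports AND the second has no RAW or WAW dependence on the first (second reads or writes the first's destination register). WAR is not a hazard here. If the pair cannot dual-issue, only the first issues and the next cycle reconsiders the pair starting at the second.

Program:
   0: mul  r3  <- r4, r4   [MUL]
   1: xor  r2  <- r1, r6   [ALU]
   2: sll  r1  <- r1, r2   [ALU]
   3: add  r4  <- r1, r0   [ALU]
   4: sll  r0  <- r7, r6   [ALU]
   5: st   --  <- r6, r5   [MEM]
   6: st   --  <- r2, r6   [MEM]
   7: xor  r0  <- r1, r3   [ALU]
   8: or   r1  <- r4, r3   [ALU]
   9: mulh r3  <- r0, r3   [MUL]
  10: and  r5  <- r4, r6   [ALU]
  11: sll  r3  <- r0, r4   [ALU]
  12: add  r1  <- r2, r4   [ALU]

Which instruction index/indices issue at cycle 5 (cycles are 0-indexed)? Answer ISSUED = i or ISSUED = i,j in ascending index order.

0. mul.MUL;xor.ALU @i0+i1  | dual
1. sll.ALU @i2  | RAW r1
2. add.ALU;sll.ALU @i3+i4  | dual
3. st.MEM @i5  | no-port MEM/MEM
4. st.MEM;xor.ALU @i6+i7  | dual
5. or.ALU;mulh.MUL @i8+i9  | dual
6. and.ALU;sll.ALU @i10+i11  | dual
7. add.ALU @i12  | tail

ISSUED = 8,9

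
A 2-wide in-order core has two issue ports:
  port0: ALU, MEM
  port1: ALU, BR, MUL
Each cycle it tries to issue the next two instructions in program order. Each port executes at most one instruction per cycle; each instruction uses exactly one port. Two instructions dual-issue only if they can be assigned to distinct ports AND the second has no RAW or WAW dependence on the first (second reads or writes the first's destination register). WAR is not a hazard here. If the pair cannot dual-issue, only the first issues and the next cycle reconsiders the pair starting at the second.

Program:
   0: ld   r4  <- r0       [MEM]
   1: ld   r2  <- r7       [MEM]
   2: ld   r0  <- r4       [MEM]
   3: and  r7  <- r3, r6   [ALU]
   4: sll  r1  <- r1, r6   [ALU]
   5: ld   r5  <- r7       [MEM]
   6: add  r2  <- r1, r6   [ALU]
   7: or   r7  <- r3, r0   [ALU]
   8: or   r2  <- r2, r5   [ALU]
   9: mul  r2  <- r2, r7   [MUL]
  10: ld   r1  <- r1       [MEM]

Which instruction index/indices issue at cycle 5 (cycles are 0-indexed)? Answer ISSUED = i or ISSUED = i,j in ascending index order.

c0: i0 ld.MEM  no-port MEM/MEM
c1: i1 ld.MEM  no-port MEM/MEM
c2: i2&i3 ld.MEM/and.ALU  dual
c3: i4&i5 sll.ALU/ld.MEM  dual
c4: i6&i7 add.ALU/or.ALU  dual
c5: i8 or.ALU  RAW+WAW r2
c6: i9&i10 mul.MUL/ld.MEM  dual

ISSUED = 8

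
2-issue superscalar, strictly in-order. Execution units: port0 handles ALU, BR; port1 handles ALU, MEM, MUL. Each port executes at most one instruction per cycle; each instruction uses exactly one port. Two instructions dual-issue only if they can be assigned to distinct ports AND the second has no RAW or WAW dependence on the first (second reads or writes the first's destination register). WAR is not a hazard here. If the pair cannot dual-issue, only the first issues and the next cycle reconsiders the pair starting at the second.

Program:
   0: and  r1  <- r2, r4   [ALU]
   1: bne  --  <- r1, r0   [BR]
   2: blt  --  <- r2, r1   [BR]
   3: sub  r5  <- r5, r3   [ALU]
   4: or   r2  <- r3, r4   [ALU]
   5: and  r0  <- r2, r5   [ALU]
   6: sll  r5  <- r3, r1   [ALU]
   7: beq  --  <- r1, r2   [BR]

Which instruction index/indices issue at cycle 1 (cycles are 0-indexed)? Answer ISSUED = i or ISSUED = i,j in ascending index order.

c0: i0 and  RAW r1
c1: i1 bne  no-port BR/BR
c2: i2,i3 blt/sub  pair
c3: i4 or  RAW r2
c4: i5,i6 and/sll  pair
c5: i7 beq  tail

ISSUED = 1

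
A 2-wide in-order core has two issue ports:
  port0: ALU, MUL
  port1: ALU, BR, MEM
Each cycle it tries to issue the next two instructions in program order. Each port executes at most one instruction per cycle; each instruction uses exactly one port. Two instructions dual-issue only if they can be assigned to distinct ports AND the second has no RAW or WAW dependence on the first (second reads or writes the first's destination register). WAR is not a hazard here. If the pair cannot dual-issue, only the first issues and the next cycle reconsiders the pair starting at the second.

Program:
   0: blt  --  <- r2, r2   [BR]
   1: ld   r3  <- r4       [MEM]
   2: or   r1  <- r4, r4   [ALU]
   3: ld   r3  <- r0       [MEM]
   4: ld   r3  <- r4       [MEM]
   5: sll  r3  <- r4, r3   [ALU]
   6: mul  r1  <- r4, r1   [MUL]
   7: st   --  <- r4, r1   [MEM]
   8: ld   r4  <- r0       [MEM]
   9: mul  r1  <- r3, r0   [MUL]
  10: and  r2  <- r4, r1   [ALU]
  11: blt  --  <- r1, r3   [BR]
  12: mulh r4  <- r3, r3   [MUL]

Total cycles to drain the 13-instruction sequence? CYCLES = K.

#0 head=0: blt i0 no-port BR/MEM
#1 head=1: ld/or i1,i2 dual
#2 head=3: ld i3 no-port MEM/MEM
#3 head=4: ld i4 RAW+WAW r3
#4 head=5: sll/mul i5,i6 dual
#5 head=7: st i7 no-port MEM/MEM
#6 head=8: ld/mul i8,i9 dual
#7 head=10: and/blt i10,i11 dual
#8 head=12: mulh i12 tail

CYCLES = 9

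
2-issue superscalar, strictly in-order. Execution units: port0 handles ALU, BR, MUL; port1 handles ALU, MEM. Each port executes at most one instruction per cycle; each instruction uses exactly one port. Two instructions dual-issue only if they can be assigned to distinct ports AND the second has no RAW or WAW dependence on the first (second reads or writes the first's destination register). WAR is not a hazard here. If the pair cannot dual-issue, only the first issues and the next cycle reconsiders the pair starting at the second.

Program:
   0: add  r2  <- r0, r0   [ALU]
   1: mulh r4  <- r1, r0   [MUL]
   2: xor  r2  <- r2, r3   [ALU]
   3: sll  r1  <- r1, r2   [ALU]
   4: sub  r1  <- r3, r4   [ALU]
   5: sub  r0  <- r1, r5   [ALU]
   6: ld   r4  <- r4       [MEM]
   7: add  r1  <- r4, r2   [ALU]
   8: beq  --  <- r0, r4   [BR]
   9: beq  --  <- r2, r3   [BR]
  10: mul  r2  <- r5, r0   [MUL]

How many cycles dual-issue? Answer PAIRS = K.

PAIRS = 3

[0] i0/i1  add+mulh  -- dual
[1] i2  xor  -- RAW r2
[2] i3  sll  -- WAW r1
[3] i4  sub  -- RAW r1
[4] i5/i6  sub+ld  -- dual
[5] i7/i8  add+beq  -- dual
[6] i9  beq  -- no-port BR/MUL
[7] i10  mul  -- tail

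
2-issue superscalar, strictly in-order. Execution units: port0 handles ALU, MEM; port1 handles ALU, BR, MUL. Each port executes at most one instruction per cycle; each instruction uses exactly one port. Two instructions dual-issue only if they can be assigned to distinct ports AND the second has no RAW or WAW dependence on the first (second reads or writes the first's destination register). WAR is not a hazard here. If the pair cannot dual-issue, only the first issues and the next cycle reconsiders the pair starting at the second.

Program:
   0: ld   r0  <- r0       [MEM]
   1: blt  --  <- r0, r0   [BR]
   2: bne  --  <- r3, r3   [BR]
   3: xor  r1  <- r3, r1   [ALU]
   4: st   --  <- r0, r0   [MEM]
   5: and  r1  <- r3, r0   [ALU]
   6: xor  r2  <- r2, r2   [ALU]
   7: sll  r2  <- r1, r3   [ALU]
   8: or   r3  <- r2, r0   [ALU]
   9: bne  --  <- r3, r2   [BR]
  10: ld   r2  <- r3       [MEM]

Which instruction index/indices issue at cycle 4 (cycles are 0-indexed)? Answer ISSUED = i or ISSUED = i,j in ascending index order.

  cy0 -> i0 (ld.MEM) RAW r0
  cy1 -> i1 (blt.BR) no-port BR/BR
  cy2 -> i2&i3 (bne.BR/xor.ALU) dual
  cy3 -> i4&i5 (st.MEM/and.ALU) dual
  cy4 -> i6 (xor.ALU) WAW r2
  cy5 -> i7 (sll.ALU) RAW r2
  cy6 -> i8 (or.ALU) RAW r3
  cy7 -> i9&i10 (bne.BR/ld.MEM) dual

ISSUED = 6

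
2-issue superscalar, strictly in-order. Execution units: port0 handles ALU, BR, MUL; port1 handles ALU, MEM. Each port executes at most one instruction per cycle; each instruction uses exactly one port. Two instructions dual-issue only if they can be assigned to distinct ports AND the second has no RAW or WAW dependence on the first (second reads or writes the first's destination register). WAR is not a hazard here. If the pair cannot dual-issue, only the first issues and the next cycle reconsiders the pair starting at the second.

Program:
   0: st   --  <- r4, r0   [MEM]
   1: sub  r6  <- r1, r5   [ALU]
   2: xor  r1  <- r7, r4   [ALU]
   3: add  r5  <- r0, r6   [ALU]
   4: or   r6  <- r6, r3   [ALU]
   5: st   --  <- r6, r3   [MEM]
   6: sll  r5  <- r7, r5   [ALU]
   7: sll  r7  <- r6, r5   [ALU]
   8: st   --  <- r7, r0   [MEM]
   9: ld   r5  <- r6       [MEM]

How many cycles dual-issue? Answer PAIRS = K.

0. st.MEM/sub.ALU @i0+i1  | dual
1. xor.ALU/add.ALU @i2+i3  | dual
2. or.ALU @i4  | RAW r6
3. st.MEM/sll.ALU @i5+i6  | dual
4. sll.ALU @i7  | RAW r7
5. st.MEM @i8  | no-port MEM/MEM
6. ld.MEM @i9  | tail

PAIRS = 3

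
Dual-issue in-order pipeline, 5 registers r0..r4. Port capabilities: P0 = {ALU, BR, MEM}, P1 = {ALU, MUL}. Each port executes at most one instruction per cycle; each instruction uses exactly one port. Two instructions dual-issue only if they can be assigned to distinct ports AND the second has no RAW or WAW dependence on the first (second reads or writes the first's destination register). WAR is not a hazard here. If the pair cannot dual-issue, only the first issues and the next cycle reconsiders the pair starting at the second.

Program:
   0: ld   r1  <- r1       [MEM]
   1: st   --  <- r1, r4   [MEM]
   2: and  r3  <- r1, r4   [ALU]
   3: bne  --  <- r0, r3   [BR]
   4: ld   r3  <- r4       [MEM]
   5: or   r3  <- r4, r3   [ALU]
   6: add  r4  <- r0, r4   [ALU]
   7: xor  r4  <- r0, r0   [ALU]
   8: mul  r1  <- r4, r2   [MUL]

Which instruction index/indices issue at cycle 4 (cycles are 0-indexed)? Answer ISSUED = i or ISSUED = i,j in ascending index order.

ISSUED = 5,6

[0] i0  ld  -- no-port MEM/MEM
[1] i1,i2  st+and  -- pair
[2] i3  bne  -- no-port BR/MEM
[3] i4  ld  -- RAW+WAW r3
[4] i5,i6  or+add  -- pair
[5] i7  xor  -- RAW r4
[6] i8  mul  -- tail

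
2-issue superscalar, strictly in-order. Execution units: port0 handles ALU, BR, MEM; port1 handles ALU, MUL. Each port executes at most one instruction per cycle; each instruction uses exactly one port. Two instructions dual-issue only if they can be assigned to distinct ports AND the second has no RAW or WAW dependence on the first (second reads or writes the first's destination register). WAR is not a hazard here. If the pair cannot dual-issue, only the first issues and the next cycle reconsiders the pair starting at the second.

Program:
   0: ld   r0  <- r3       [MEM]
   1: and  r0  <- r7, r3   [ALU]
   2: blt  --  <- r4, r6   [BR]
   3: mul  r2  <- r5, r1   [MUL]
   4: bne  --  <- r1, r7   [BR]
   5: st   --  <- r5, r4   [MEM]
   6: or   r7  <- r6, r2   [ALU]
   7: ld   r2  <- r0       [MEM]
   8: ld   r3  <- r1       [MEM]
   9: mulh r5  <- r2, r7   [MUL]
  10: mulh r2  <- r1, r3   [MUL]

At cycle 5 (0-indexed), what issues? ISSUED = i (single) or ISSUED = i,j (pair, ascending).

ISSUED = 8,9

  cy0 -> i0 (ld.MEM) WAW r0
  cy1 -> i1,i2 (and.ALU+blt.BR) pair
  cy2 -> i3,i4 (mul.MUL+bne.BR) pair
  cy3 -> i5,i6 (st.MEM+or.ALU) pair
  cy4 -> i7 (ld.MEM) no-port MEM/MEM
  cy5 -> i8,i9 (ld.MEM+mulh.MUL) pair
  cy6 -> i10 (mulh.MUL) tail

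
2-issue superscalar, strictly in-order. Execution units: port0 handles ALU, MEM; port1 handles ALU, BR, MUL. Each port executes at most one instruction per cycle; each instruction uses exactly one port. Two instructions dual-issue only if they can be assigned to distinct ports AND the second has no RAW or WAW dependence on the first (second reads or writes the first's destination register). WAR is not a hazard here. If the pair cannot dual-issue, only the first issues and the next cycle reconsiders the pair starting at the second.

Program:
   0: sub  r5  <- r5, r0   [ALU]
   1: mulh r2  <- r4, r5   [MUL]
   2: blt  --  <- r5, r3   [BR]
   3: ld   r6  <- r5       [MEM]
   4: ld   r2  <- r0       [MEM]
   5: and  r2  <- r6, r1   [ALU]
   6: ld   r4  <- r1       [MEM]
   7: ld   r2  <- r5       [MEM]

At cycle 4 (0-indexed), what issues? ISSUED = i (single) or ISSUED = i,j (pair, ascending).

ISSUED = 5,6

0. sub.ALU @i0  | RAW r5
1. mulh.MUL @i1  | no-port MUL/BR
2. blt.BR;ld.MEM @i2,i3  | dual
3. ld.MEM @i4  | WAW r2
4. and.ALU;ld.MEM @i5,i6  | dual
5. ld.MEM @i7  | tail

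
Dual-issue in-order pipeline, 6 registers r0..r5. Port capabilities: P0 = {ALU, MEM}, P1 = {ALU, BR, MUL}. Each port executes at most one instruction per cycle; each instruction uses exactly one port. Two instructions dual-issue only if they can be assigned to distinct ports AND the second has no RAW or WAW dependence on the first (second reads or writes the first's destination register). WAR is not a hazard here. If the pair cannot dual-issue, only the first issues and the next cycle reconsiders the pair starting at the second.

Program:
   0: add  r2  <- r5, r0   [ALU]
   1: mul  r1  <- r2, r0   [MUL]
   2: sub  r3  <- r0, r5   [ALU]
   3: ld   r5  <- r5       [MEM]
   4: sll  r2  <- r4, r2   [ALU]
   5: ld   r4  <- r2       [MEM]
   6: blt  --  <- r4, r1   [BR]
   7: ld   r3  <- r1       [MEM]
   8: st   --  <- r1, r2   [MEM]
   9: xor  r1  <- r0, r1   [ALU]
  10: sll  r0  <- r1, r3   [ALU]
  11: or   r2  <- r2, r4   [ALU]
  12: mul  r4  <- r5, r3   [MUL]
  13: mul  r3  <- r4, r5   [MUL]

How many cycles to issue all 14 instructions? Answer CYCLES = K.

0. add.ALU @i0  | RAW r2
1. mul.MUL+sub.ALU @i1,i2  | 2-wide
2. ld.MEM+sll.ALU @i3,i4  | 2-wide
3. ld.MEM @i5  | RAW r4
4. blt.BR+ld.MEM @i6,i7  | 2-wide
5. st.MEM+xor.ALU @i8,i9  | 2-wide
6. sll.ALU+or.ALU @i10,i11  | 2-wide
7. mul.MUL @i12  | no-port MUL/MUL
8. mul.MUL @i13  | tail

CYCLES = 9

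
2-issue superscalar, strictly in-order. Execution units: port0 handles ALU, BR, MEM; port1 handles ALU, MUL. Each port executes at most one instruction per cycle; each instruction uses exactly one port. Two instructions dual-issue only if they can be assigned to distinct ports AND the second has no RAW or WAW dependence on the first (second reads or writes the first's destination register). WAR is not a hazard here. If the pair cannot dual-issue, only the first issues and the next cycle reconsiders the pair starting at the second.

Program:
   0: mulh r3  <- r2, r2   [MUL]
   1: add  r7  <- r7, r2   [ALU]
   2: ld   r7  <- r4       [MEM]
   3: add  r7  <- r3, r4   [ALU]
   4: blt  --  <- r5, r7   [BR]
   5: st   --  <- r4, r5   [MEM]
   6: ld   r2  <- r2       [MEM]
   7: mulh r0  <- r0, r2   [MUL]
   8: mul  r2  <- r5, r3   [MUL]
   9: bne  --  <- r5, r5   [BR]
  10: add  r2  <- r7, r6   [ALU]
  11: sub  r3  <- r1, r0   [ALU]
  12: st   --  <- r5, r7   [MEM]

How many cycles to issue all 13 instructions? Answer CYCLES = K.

CYCLES = 10

0. mulh add @i0+i1  | dual
1. ld @i2  | WAW r7
2. add @i3  | RAW r7
3. blt @i4  | no-port BR/MEM
4. st @i5  | no-port MEM/MEM
5. ld @i6  | RAW r2
6. mulh @i7  | no-port MUL/MUL
7. mul bne @i8+i9  | dual
8. add sub @i10+i11  | dual
9. st @i12  | tail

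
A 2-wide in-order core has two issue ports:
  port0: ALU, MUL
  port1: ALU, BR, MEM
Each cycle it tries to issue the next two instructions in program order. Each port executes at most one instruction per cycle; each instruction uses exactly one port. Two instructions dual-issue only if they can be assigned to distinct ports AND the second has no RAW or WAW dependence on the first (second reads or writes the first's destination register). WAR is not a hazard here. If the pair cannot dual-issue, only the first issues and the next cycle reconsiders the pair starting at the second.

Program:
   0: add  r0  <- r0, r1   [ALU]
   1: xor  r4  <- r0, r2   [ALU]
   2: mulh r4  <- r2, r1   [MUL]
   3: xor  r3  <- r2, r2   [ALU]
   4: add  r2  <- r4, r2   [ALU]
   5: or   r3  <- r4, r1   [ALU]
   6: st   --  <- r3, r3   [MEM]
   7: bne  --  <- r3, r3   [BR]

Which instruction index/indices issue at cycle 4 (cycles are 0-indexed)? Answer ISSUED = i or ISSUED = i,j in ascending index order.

ISSUED = 6

c0: i0 add  RAW r0
c1: i1 xor  WAW r4
c2: i2,i3 mulh/xor  2-wide
c3: i4,i5 add/or  2-wide
c4: i6 st  no-port MEM/BR
c5: i7 bne  tail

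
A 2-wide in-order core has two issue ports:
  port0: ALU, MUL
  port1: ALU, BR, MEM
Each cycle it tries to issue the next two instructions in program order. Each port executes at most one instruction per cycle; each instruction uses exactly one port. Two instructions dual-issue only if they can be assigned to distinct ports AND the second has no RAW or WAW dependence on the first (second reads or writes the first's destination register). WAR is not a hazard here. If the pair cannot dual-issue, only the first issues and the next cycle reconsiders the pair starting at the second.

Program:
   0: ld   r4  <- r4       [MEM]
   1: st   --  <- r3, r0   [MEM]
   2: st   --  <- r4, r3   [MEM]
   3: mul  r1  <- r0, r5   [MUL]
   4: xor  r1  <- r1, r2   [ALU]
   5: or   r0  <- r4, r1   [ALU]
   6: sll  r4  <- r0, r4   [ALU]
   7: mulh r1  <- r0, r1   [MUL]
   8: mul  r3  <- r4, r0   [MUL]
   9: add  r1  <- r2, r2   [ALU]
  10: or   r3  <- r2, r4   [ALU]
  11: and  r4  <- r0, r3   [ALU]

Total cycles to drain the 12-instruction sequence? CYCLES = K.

CYCLES = 9

  cy0 -> i0 (ld.MEM) no-port MEM/MEM
  cy1 -> i1 (st.MEM) no-port MEM/MEM
  cy2 -> i2,i3 (st.MEM;mul.MUL) 2-wide
  cy3 -> i4 (xor.ALU) RAW r1
  cy4 -> i5 (or.ALU) RAW r0
  cy5 -> i6,i7 (sll.ALU;mulh.MUL) 2-wide
  cy6 -> i8,i9 (mul.MUL;add.ALU) 2-wide
  cy7 -> i10 (or.ALU) RAW r3
  cy8 -> i11 (and.ALU) tail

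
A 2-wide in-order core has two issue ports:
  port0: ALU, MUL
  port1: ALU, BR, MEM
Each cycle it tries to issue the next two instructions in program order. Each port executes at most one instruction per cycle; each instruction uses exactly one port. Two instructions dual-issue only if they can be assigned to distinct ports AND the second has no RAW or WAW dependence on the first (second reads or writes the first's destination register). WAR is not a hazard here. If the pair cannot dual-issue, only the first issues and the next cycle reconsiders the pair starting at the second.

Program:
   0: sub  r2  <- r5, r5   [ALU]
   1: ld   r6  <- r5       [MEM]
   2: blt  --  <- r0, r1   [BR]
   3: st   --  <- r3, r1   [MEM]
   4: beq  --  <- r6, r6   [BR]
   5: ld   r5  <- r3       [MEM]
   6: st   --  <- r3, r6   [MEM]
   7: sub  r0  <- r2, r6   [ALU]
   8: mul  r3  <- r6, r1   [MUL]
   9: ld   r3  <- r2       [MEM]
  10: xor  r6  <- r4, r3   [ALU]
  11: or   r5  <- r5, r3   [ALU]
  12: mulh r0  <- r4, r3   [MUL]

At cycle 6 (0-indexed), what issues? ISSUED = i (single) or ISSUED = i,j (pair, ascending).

ISSUED = 8

[0] i0+i1  sub/ld  -- pair
[1] i2  blt  -- no-port BR/MEM
[2] i3  st  -- no-port MEM/BR
[3] i4  beq  -- no-port BR/MEM
[4] i5  ld  -- no-port MEM/MEM
[5] i6+i7  st/sub  -- pair
[6] i8  mul  -- WAW r3
[7] i9  ld  -- RAW r3
[8] i10+i11  xor/or  -- pair
[9] i12  mulh  -- tail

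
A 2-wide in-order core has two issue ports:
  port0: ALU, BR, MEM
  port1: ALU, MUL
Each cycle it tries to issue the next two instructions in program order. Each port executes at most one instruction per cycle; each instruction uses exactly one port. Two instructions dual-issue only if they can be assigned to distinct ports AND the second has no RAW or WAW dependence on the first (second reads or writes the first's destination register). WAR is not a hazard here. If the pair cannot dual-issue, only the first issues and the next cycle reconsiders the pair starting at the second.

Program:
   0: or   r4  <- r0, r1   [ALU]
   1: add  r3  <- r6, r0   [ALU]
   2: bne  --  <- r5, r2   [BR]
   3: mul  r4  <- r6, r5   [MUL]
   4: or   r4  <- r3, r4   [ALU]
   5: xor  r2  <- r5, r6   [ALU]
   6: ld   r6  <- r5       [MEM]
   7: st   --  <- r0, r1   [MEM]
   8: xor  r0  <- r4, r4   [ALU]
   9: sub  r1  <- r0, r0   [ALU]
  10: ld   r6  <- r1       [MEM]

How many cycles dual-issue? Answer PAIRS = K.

t=0 i0,i1:or.ALU+add.ALU ; 2-wide
t=1 i2,i3:bne.BR+mul.MUL ; 2-wide
t=2 i4,i5:or.ALU+xor.ALU ; 2-wide
t=3 i6:ld.MEM ; no-port MEM/MEM
t=4 i7,i8:st.MEM+xor.ALU ; 2-wide
t=5 i9:sub.ALU ; RAW r1
t=6 i10:ld.MEM ; tail

PAIRS = 4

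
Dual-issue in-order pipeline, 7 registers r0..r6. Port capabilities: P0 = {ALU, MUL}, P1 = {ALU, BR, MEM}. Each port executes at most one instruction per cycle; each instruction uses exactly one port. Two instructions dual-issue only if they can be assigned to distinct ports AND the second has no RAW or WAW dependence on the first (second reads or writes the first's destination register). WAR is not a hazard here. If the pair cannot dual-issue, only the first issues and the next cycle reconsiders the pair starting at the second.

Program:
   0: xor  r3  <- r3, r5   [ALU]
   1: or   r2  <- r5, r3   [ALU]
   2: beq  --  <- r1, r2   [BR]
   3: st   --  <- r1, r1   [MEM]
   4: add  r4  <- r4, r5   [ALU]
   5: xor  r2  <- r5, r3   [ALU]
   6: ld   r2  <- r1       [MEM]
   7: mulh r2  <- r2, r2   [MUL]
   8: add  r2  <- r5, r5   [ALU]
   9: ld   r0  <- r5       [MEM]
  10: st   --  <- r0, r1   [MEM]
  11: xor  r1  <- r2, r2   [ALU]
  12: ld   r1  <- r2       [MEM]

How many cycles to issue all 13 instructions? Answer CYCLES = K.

c0: i0 xor.ALU  RAW r3
c1: i1 or.ALU  RAW r2
c2: i2 beq.BR  no-port BR/MEM
c3: i3/i4 st.MEM add.ALU  dual
c4: i5 xor.ALU  WAW r2
c5: i6 ld.MEM  RAW+WAW r2
c6: i7 mulh.MUL  WAW r2
c7: i8/i9 add.ALU ld.MEM  dual
c8: i10/i11 st.MEM xor.ALU  dual
c9: i12 ld.MEM  tail

CYCLES = 10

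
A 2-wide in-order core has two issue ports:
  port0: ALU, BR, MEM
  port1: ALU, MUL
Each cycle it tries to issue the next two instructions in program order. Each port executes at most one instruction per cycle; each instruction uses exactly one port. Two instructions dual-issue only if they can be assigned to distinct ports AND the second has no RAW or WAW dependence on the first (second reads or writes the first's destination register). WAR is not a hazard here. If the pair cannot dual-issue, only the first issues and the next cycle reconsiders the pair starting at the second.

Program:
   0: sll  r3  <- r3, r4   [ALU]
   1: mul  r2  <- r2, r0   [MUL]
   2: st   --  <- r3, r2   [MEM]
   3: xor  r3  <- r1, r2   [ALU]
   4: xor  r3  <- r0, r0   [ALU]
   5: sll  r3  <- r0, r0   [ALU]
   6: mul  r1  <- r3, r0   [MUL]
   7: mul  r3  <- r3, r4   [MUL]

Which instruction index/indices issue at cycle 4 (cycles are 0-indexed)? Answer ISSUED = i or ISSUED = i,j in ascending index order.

[0] i0&i1  sll.ALU/mul.MUL  -- pair
[1] i2&i3  st.MEM/xor.ALU  -- pair
[2] i4  xor.ALU  -- WAW r3
[3] i5  sll.ALU  -- RAW r3
[4] i6  mul.MUL  -- no-port MUL/MUL
[5] i7  mul.MUL  -- tail

ISSUED = 6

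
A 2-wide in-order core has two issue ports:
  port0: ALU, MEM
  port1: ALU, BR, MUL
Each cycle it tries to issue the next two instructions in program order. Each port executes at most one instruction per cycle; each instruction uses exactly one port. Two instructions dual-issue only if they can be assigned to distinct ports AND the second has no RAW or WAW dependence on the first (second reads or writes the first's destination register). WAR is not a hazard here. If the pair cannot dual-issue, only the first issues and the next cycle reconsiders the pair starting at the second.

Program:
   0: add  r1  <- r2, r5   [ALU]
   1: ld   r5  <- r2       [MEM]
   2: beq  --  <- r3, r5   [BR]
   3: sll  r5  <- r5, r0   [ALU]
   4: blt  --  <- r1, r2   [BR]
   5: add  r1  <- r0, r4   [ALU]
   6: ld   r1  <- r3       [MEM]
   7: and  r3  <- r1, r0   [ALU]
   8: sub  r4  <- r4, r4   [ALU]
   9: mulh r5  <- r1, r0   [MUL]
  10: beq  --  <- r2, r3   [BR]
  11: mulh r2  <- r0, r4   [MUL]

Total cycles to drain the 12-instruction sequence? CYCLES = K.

[0] i0+i1  add;ld  -- dual
[1] i2+i3  beq;sll  -- dual
[2] i4+i5  blt;add  -- dual
[3] i6  ld  -- RAW r1
[4] i7+i8  and;sub  -- dual
[5] i9  mulh  -- no-port MUL/BR
[6] i10  beq  -- no-port BR/MUL
[7] i11  mulh  -- tail

CYCLES = 8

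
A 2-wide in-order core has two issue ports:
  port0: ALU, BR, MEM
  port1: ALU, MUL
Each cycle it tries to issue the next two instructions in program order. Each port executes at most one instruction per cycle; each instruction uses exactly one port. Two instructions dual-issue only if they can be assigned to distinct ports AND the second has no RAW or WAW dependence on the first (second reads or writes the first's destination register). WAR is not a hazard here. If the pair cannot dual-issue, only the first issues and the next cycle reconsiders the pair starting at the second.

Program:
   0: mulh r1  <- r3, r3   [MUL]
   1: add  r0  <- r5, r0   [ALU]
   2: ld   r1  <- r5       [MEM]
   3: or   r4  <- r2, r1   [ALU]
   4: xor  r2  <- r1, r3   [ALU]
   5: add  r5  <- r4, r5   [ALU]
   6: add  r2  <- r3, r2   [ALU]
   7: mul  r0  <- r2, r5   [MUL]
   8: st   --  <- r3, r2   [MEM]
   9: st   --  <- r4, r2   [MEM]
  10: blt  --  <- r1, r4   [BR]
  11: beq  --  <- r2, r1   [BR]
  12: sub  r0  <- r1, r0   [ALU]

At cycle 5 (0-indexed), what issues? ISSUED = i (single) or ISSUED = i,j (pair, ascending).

ISSUED = 9

t=0 i0,i1:mulh;add ; pair
t=1 i2:ld ; RAW r1
t=2 i3,i4:or;xor ; pair
t=3 i5,i6:add;add ; pair
t=4 i7,i8:mul;st ; pair
t=5 i9:st ; no-port MEM/BR
t=6 i10:blt ; no-port BR/BR
t=7 i11,i12:beq;sub ; pair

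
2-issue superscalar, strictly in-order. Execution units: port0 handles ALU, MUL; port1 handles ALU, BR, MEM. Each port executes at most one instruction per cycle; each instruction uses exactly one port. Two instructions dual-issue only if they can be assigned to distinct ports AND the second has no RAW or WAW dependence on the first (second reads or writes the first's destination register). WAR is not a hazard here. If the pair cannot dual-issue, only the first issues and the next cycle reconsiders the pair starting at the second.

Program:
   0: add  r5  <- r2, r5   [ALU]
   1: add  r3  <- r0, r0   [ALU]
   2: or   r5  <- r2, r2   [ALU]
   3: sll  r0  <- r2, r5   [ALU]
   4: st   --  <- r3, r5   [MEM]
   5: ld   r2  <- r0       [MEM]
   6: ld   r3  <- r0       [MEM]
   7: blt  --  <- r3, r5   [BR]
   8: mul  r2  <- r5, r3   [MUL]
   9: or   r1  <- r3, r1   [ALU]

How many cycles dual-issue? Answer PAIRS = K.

  cy0 -> i0&i1 (add.ALU/add.ALU) 2-wide
  cy1 -> i2 (or.ALU) RAW r5
  cy2 -> i3&i4 (sll.ALU/st.MEM) 2-wide
  cy3 -> i5 (ld.MEM) no-port MEM/MEM
  cy4 -> i6 (ld.MEM) no-port MEM/BR
  cy5 -> i7&i8 (blt.BR/mul.MUL) 2-wide
  cy6 -> i9 (or.ALU) tail

PAIRS = 3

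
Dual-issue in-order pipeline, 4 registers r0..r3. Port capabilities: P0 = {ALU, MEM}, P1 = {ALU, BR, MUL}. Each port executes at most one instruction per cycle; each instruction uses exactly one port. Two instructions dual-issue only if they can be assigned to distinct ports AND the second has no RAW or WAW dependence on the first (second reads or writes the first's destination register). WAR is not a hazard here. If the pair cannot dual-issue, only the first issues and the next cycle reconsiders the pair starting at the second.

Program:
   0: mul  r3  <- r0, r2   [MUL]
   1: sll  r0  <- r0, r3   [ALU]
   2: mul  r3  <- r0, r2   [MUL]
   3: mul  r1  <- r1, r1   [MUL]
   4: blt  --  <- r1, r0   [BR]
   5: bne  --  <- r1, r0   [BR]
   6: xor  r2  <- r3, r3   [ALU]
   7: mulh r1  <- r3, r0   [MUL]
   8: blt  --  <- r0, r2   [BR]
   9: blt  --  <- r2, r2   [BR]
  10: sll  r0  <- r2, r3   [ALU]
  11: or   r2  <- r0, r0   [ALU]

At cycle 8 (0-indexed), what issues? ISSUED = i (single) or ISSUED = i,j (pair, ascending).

[0] i0  mul.MUL  -- RAW r3
[1] i1  sll.ALU  -- RAW r0
[2] i2  mul.MUL  -- no-port MUL/MUL
[3] i3  mul.MUL  -- no-port MUL/BR
[4] i4  blt.BR  -- no-port BR/BR
[5] i5,i6  bne.BR+xor.ALU  -- pair
[6] i7  mulh.MUL  -- no-port MUL/BR
[7] i8  blt.BR  -- no-port BR/BR
[8] i9,i10  blt.BR+sll.ALU  -- pair
[9] i11  or.ALU  -- tail

ISSUED = 9,10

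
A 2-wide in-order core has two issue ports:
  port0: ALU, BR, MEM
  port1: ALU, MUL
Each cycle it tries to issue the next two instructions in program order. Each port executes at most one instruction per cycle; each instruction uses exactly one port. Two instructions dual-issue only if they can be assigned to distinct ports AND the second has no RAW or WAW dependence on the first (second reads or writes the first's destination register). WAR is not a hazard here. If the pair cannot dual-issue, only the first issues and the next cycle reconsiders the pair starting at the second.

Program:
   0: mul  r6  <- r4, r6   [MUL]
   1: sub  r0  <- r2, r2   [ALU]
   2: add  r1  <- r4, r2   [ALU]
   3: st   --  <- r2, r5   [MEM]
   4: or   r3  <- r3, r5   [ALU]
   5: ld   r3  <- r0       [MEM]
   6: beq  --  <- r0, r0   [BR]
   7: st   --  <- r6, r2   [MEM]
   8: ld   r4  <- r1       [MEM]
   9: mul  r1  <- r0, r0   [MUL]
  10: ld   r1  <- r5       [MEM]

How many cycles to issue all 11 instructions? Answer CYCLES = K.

CYCLES = 8

#0 head=0: mul/sub i0,i1 pair
#1 head=2: add/st i2,i3 pair
#2 head=4: or i4 WAW r3
#3 head=5: ld i5 no-port MEM/BR
#4 head=6: beq i6 no-port BR/MEM
#5 head=7: st i7 no-port MEM/MEM
#6 head=8: ld/mul i8,i9 pair
#7 head=10: ld i10 tail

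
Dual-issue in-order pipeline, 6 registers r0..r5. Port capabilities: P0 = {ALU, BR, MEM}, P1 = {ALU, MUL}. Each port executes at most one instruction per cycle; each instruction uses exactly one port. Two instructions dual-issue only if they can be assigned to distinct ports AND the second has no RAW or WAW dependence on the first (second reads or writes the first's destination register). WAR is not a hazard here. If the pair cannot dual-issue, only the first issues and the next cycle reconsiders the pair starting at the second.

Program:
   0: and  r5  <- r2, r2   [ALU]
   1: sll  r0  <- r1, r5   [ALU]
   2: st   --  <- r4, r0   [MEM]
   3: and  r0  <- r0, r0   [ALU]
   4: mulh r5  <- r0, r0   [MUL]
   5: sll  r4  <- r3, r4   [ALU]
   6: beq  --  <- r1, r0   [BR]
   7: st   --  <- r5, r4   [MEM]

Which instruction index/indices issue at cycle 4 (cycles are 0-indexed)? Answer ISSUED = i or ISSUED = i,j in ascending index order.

[0] i0  and  -- RAW r5
[1] i1  sll  -- RAW r0
[2] i2&i3  st+and  -- 2-wide
[3] i4&i5  mulh+sll  -- 2-wide
[4] i6  beq  -- no-port BR/MEM
[5] i7  st  -- tail

ISSUED = 6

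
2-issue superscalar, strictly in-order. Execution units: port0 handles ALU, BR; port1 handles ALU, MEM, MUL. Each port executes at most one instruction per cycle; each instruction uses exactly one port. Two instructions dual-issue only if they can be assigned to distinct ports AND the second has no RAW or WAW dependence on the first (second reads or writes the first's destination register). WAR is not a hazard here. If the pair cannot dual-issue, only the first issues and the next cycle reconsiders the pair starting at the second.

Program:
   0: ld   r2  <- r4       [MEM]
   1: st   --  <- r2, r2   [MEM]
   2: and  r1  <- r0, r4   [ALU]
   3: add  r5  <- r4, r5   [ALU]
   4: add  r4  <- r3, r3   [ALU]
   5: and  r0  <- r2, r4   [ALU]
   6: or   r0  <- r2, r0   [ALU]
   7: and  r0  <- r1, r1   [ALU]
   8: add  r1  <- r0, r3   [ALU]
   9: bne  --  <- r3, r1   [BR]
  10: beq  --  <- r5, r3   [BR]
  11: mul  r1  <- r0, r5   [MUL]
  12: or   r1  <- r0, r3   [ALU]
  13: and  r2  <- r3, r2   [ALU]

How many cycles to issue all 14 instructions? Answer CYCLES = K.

CYCLES = 10

t=0 i0:ld.MEM ; no-port MEM/MEM
t=1 i1+i2:st.MEM+and.ALU ; 2-wide
t=2 i3+i4:add.ALU+add.ALU ; 2-wide
t=3 i5:and.ALU ; RAW+WAW r0
t=4 i6:or.ALU ; WAW r0
t=5 i7:and.ALU ; RAW r0
t=6 i8:add.ALU ; RAW r1
t=7 i9:bne.BR ; no-port BR/BR
t=8 i10+i11:beq.BR+mul.MUL ; 2-wide
t=9 i12+i13:or.ALU+and.ALU ; 2-wide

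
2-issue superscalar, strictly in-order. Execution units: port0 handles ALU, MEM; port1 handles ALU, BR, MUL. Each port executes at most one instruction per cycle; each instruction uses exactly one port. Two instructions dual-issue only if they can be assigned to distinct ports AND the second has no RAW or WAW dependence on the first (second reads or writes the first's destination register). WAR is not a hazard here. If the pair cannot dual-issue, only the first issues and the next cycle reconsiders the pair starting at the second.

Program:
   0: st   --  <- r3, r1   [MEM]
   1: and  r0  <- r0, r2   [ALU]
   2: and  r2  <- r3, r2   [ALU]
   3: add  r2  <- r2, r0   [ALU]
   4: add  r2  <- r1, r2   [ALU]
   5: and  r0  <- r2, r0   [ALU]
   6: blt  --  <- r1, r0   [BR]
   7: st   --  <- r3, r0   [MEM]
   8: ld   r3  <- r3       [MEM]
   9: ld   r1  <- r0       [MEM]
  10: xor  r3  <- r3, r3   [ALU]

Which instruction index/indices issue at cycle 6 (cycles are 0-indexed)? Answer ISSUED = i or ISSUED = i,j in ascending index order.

ISSUED = 8

#0 head=0: st.MEM and.ALU i0&i1 dual
#1 head=2: and.ALU i2 RAW+WAW r2
#2 head=3: add.ALU i3 RAW+WAW r2
#3 head=4: add.ALU i4 RAW r2
#4 head=5: and.ALU i5 RAW r0
#5 head=6: blt.BR st.MEM i6&i7 dual
#6 head=8: ld.MEM i8 no-port MEM/MEM
#7 head=9: ld.MEM xor.ALU i9&i10 dual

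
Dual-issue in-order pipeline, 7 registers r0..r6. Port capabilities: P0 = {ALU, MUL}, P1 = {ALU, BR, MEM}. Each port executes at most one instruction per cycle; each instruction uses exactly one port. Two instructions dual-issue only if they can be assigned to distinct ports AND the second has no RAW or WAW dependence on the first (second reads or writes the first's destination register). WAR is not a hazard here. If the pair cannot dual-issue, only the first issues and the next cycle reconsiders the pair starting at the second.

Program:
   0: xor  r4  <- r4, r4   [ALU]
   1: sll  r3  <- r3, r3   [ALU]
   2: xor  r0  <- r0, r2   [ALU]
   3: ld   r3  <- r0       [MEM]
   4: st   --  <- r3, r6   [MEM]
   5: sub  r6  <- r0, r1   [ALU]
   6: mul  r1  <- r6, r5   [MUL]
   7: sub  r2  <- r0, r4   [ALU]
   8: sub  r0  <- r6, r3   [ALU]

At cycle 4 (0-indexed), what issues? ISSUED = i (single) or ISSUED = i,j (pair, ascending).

ISSUED = 6,7

#0 head=0: xor sll i0/i1 dual
#1 head=2: xor i2 RAW r0
#2 head=3: ld i3 no-port MEM/MEM
#3 head=4: st sub i4/i5 dual
#4 head=6: mul sub i6/i7 dual
#5 head=8: sub i8 tail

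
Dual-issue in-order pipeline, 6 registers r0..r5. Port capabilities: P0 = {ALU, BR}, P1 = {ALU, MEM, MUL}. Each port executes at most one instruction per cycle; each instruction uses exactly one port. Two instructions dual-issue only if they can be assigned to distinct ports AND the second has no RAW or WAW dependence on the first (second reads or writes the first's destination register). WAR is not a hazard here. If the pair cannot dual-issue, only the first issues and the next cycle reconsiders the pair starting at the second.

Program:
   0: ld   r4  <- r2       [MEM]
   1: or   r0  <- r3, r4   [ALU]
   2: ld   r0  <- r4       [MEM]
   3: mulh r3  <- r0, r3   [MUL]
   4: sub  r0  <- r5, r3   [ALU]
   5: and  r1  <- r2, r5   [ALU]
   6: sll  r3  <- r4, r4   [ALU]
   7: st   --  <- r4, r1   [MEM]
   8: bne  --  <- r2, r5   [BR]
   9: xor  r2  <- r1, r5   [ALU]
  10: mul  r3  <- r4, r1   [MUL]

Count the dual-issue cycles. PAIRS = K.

c0: i0 ld  RAW r4
c1: i1 or  WAW r0
c2: i2 ld  no-port MEM/MUL
c3: i3 mulh  RAW r3
c4: i4,i5 sub/and  2-wide
c5: i6,i7 sll/st  2-wide
c6: i8,i9 bne/xor  2-wide
c7: i10 mul  tail

PAIRS = 3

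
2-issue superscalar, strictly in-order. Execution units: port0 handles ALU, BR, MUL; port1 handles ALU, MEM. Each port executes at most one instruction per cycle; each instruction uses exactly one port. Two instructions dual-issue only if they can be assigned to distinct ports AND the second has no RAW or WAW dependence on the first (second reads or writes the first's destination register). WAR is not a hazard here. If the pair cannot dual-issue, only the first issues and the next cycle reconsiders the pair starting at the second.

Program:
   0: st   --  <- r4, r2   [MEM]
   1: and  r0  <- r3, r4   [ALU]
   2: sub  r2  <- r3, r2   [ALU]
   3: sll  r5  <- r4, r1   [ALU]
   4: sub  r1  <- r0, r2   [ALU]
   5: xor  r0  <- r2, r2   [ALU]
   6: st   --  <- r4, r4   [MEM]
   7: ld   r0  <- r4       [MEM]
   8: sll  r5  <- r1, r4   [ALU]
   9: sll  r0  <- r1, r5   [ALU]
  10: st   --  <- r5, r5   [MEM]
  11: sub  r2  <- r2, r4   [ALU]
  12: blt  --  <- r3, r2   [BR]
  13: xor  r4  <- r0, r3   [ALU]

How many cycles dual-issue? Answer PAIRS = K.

  cy0 -> i0&i1 (st and) dual
  cy1 -> i2&i3 (sub sll) dual
  cy2 -> i4&i5 (sub xor) dual
  cy3 -> i6 (st) no-port MEM/MEM
  cy4 -> i7&i8 (ld sll) dual
  cy5 -> i9&i10 (sll st) dual
  cy6 -> i11 (sub) RAW r2
  cy7 -> i12&i13 (blt xor) dual

PAIRS = 6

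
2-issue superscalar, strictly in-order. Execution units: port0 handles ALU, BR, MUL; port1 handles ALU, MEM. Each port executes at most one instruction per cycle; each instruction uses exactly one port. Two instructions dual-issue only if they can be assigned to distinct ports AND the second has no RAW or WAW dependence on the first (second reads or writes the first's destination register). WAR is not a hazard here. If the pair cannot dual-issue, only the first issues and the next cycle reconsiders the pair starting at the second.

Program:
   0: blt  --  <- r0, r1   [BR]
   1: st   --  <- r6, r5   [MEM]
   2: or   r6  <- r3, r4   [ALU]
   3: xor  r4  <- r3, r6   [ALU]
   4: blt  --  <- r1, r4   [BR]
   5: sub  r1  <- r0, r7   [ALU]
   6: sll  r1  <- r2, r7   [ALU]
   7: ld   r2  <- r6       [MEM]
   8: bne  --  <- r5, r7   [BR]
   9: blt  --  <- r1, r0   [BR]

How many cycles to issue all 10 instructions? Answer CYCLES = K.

c0: i0,i1 blt.BR;st.MEM  dual
c1: i2 or.ALU  RAW r6
c2: i3 xor.ALU  RAW r4
c3: i4,i5 blt.BR;sub.ALU  dual
c4: i6,i7 sll.ALU;ld.MEM  dual
c5: i8 bne.BR  no-port BR/BR
c6: i9 blt.BR  tail

CYCLES = 7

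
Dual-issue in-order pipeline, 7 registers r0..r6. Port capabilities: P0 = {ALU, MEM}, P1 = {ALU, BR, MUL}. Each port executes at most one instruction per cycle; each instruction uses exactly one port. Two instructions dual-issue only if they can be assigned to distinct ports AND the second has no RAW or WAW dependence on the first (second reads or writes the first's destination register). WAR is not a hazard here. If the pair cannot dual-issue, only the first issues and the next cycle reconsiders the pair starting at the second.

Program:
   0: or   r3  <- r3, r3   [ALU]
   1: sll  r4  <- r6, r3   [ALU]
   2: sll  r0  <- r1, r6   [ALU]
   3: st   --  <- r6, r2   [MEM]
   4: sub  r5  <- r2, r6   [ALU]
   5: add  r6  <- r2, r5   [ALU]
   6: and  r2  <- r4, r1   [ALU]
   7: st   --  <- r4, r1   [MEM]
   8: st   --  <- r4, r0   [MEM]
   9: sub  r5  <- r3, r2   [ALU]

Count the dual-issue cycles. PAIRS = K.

PAIRS = 4

0. or @i0  | RAW r3
1. sll/sll @i1+i2  | 2-wide
2. st/sub @i3+i4  | 2-wide
3. add/and @i5+i6  | 2-wide
4. st @i7  | no-port MEM/MEM
5. st/sub @i8+i9  | 2-wide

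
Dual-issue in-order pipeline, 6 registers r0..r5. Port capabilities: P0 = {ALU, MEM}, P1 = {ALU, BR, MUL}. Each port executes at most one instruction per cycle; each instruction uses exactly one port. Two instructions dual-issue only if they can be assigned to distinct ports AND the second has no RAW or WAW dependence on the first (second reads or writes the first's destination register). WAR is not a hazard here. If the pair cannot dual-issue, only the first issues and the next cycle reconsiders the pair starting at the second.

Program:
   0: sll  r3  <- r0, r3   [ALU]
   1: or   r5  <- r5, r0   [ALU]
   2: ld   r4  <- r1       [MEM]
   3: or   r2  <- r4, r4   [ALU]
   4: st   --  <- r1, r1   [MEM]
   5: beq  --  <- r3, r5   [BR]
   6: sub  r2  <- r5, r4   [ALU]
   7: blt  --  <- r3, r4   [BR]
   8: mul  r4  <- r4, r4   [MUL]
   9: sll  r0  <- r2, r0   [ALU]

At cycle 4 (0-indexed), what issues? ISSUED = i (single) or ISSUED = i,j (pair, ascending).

ISSUED = 7

t=0 i0/i1:sll.ALU+or.ALU ; dual
t=1 i2:ld.MEM ; RAW r4
t=2 i3/i4:or.ALU+st.MEM ; dual
t=3 i5/i6:beq.BR+sub.ALU ; dual
t=4 i7:blt.BR ; no-port BR/MUL
t=5 i8/i9:mul.MUL+sll.ALU ; dual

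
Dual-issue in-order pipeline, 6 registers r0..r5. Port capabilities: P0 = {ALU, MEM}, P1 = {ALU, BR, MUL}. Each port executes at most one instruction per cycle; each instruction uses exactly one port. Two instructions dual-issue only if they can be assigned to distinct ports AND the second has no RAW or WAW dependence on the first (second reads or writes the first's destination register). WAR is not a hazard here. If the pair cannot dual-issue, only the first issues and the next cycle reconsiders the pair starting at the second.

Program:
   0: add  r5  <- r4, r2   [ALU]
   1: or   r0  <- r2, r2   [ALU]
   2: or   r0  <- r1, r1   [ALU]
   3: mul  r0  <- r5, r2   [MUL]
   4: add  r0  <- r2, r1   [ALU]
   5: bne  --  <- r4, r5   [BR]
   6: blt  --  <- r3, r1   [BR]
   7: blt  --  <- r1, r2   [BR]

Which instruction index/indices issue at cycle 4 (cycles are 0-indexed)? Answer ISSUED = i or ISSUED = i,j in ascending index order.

ISSUED = 6

[0] i0+i1  add/or  -- pair
[1] i2  or  -- WAW r0
[2] i3  mul  -- WAW r0
[3] i4+i5  add/bne  -- pair
[4] i6  blt  -- no-port BR/BR
[5] i7  blt  -- tail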